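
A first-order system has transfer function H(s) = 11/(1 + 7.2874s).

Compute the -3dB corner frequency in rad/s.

Corner frequency = 1/τ = 1/7.2874 = 0.137 rad/s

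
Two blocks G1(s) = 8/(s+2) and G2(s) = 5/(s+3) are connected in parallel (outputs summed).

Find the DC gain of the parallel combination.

Parallel: G_eq = G1 + G2. DC gain = G1(0) + G2(0) = 8/2 + 5/3 = 4 + 1.6667 = 5.6667.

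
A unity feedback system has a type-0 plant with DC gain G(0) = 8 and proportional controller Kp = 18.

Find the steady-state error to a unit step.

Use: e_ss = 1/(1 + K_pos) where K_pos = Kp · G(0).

K_pos = Kp · G(0) = 18 × 8 = 144. e_ss = 1/(1 + 144) = 0.0069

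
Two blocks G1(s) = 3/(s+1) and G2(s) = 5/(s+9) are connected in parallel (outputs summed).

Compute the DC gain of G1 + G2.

Parallel: G_eq = G1 + G2. DC gain = G1(0) + G2(0) = 3/1 + 5/9 = 3 + 0.5556 = 3.5556.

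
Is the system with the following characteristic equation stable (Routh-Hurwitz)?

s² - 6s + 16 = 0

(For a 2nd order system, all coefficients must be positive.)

Coefficients: 1, -6, 16. b=-6 not positive, so system is unstable.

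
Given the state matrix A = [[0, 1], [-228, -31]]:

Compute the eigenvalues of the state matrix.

det(A - λI) = λ² - (-31)λ + 228 = (λ - (-19))(λ - (-12)). Eigenvalues: -19, -12.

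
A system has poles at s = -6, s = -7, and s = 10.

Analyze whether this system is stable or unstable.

Pole(s) at s = 10 are not in the left half-plane. System is unstable.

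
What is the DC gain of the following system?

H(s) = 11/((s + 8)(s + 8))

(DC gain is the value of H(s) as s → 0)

DC gain = H(0) = 11/(8 × 8) = 11/64 = 0.171875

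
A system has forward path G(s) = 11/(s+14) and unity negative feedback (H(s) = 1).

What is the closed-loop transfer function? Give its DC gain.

T(s) = G/(1+GH) = [11/(s+14)] / [1 + 11/(s+14)] = 11/(s+14+11) = 11/(s+25). DC gain = 11/25 = 0.44.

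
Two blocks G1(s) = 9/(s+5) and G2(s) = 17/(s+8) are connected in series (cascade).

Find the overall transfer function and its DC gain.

Series: multiply transfer functions. G_eq = 9/(s+5) × 17/(s+8) = 153/((s+5)(s+8)). DC gain = 153/(5×8) = 3.825.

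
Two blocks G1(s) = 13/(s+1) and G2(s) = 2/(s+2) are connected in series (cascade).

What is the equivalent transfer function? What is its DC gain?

Series: multiply transfer functions. G_eq = 13/(s+1) × 2/(s+2) = 26/((s+1)(s+2)). DC gain = 26/(1×2) = 13.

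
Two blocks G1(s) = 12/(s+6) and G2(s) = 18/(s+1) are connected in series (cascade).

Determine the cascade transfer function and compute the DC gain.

Series: multiply transfer functions. G_eq = 12/(s+6) × 18/(s+1) = 216/((s+6)(s+1)). DC gain = 216/(6×1) = 36.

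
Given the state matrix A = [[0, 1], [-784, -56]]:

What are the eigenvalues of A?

det(A - λI) = λ² - (-56)λ + 784 = (λ - (-28))(λ - (-28)). Eigenvalues: -28, -28.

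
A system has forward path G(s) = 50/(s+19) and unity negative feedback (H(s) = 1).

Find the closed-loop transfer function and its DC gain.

T(s) = G/(1+GH) = [50/(s+19)] / [1 + 50/(s+19)] = 50/(s+19+50) = 50/(s+69). DC gain = 50/69 = 0.7246.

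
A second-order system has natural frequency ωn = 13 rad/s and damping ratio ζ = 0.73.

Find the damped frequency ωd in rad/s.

ωd = ωn√(1 - ζ²) = 13√(1 - 0.73²) = 8.88 rad/s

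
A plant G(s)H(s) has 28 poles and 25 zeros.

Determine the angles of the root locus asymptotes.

n - m = 28 - 25 = 3. Angles: θk = (2k + 1)·180°/3 = 60°, 180°, 300°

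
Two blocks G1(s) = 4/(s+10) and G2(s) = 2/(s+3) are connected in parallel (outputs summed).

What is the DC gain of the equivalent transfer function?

Parallel: G_eq = G1 + G2. DC gain = G1(0) + G2(0) = 4/10 + 2/3 = 0.4 + 0.6667 = 1.0667.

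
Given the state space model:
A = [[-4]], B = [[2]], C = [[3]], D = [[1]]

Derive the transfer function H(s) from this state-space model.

(sI - A)⁻¹ = 1/(s + 4). H(s) = 3×2/(s + 4) + 1 = (s + 10)/(s + 4).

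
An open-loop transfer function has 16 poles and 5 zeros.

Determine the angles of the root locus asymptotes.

n - m = 16 - 5 = 11. Angles: θk = (2k + 1)·180°/11 = 16.36°, 49.09°, 81.82°, 114.55°, 147.27°, 180°, 212.73°, 245.45°, 278.18°, 310.91°, 343.64°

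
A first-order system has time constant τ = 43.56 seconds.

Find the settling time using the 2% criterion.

For first-order system, 2% settling time ≈ 4τ = 4 × 43.56 = 174.24 s.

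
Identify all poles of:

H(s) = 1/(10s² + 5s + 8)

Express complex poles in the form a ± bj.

Discriminant = 5² - 4×10×8 = 25 - 320 = -295 < 0, so the poles are a complex conjugate pair s = (-5 ± j√295)/(2×10). Real part = -5/(2×10) = -5/20 = -0.25; imaginary part = ±√295/(2×10) ≈ 0.8588. Poles: s = -0.25 ± 0.8588j.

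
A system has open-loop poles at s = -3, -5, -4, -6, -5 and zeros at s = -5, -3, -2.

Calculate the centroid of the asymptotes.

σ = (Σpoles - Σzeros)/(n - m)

σ = (Σpoles - Σzeros)/(n - m) = (-23 - (-10))/(5 - 3) = -13/2 = -6.5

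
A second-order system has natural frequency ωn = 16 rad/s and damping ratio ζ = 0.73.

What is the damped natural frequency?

ωd = ωn√(1 - ζ²) = 16√(1 - 0.73²) = 10.94 rad/s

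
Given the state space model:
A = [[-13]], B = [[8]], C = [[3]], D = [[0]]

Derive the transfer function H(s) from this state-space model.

(sI - A)⁻¹ = 1/(s + 13). H(s) = 3 × 8/(s + 13) + 0 = 24/(s + 13).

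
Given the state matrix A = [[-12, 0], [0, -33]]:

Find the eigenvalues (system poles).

For diagonal matrix, eigenvalues are diagonal entries: λ₁ = -12, λ₂ = -33.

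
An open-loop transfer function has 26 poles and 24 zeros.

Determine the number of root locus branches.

Root locus has n branches where n = number of poles = 26.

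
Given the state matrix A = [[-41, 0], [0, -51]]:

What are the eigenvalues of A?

For diagonal matrix, eigenvalues are diagonal entries: λ₁ = -41, λ₂ = -51.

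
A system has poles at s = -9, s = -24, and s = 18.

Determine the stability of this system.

Pole(s) at s = 18 are not in the left half-plane. System is unstable.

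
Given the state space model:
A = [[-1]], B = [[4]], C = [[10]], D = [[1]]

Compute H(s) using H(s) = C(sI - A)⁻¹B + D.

(sI - A)⁻¹ = 1/(s + 1). H(s) = 10×4/(s + 1) + 1 = (s + 41)/(s + 1).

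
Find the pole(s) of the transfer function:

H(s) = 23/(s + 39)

Pole is where denominator = 0: s + 39 = 0, so s = -39.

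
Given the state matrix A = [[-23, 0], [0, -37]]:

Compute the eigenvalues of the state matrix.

For diagonal matrix, eigenvalues are diagonal entries: λ₁ = -23, λ₂ = -37.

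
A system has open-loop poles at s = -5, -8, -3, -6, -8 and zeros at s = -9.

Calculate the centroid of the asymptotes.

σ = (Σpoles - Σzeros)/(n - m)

σ = (Σpoles - Σzeros)/(n - m) = (-30 - (-9))/(5 - 1) = -21/4 = -5.25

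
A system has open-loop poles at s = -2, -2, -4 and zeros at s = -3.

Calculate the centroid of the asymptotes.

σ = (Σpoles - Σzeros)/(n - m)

σ = (Σpoles - Σzeros)/(n - m) = (-8 - (-3))/(3 - 1) = -5/2 = -2.5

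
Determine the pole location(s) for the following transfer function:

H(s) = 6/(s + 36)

Pole is where denominator = 0: s + 36 = 0, so s = -36.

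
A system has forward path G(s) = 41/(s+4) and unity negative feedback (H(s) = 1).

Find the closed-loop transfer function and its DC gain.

T(s) = G/(1+GH) = [41/(s+4)] / [1 + 41/(s+4)] = 41/(s+4+41) = 41/(s+45). DC gain = 41/45 = 0.9111.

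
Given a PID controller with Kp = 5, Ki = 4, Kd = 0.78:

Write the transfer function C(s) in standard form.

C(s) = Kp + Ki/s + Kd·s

Substituting values: C(s) = 5 + 4/s + 0.78s = (0.78s² + 5s + 4)/s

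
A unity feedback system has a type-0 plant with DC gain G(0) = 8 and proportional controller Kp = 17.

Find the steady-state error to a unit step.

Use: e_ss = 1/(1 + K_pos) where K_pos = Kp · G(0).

K_pos = Kp · G(0) = 17 × 8 = 136. e_ss = 1/(1 + 136) = 0.0073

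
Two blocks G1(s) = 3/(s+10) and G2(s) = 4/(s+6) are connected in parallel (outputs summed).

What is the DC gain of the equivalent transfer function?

Parallel: G_eq = G1 + G2. DC gain = G1(0) + G2(0) = 3/10 + 4/6 = 0.3 + 0.6667 = 0.9667.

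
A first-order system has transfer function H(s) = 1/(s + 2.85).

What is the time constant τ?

For H(s) = 1/(s + 1/τ), the pole is at -1/τ = -2.85, so τ = 1/2.85 = 0.3509 s.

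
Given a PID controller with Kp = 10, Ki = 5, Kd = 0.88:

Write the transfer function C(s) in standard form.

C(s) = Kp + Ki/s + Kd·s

Substituting values: C(s) = 10 + 5/s + 0.88s = (0.88s² + 10s + 5)/s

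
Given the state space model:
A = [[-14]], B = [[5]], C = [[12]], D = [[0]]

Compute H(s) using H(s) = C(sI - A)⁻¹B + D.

(sI - A)⁻¹ = 1/(s + 14). H(s) = 12 × 5/(s + 14) + 0 = 60/(s + 14).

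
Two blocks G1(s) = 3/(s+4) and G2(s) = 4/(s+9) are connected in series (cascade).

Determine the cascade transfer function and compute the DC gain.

Series: multiply transfer functions. G_eq = 3/(s+4) × 4/(s+9) = 12/((s+4)(s+9)). DC gain = 12/(4×9) = 0.3333.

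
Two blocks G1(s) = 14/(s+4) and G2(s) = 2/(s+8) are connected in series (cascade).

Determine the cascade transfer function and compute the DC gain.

Series: multiply transfer functions. G_eq = 14/(s+4) × 2/(s+8) = 28/((s+4)(s+8)). DC gain = 28/(4×8) = 0.875.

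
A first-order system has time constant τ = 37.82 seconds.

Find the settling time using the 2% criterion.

For first-order system, 2% settling time ≈ 4τ = 4 × 37.82 = 151.28 s.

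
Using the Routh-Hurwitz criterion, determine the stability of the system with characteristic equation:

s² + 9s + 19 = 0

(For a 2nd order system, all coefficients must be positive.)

Coefficients: 1, 9, 19. All positive, so system is stable.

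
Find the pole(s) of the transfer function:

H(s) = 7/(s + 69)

Pole is where denominator = 0: s + 69 = 0, so s = -69.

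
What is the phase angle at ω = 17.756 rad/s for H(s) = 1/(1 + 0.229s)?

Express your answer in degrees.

Phase = -arctan(ωτ) = -arctan(17.756 × 0.229) = -76.2°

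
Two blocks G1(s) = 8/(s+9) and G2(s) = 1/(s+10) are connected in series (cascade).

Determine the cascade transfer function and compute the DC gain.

Series: multiply transfer functions. G_eq = 8/(s+9) × 1/(s+10) = 8/((s+9)(s+10)). DC gain = 8/(9×10) = 0.0889.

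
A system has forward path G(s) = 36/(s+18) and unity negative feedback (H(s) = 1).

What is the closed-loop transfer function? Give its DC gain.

T(s) = G/(1+GH) = [36/(s+18)] / [1 + 36/(s+18)] = 36/(s+18+36) = 36/(s+54). DC gain = 36/54 = 0.6667.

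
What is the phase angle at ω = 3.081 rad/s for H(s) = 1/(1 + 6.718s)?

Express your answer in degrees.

Phase = -arctan(ωτ) = -arctan(3.081 × 6.718) = -87.2°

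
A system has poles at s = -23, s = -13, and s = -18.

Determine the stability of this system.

All poles are in the left half-plane. System is stable.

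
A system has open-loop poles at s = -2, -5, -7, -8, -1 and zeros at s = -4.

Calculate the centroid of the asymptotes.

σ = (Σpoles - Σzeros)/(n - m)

σ = (Σpoles - Σzeros)/(n - m) = (-23 - (-4))/(5 - 1) = -19/4 = -4.75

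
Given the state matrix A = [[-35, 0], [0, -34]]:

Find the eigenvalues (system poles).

For diagonal matrix, eigenvalues are diagonal entries: λ₁ = -35, λ₂ = -34.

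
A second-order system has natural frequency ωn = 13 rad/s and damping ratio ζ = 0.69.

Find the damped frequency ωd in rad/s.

ωd = ωn√(1 - ζ²) = 13√(1 - 0.69²) = 9.41 rad/s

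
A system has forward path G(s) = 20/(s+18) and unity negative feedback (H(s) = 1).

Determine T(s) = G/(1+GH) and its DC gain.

T(s) = G/(1+GH) = [20/(s+18)] / [1 + 20/(s+18)] = 20/(s+18+20) = 20/(s+38). DC gain = 20/38 = 0.5263.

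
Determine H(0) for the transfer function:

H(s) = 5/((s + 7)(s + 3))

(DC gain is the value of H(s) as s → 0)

DC gain = H(0) = 5/(7 × 3) = 5/21 = 0.2381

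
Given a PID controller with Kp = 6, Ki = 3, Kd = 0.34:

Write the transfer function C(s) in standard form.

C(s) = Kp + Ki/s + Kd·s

Substituting values: C(s) = 6 + 3/s + 0.34s = (0.34s² + 6s + 3)/s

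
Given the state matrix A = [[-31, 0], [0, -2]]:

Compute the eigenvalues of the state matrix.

For diagonal matrix, eigenvalues are diagonal entries: λ₁ = -31, λ₂ = -2.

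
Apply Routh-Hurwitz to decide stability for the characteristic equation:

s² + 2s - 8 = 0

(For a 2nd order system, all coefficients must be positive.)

Coefficients: 1, 2, -8. c=-8 not positive, so system is unstable.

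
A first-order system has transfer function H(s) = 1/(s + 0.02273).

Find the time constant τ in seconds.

For H(s) = 1/(s + 1/τ), the pole is at -1/τ = -0.02273, so τ = 1/0.02273 = 43.99 s.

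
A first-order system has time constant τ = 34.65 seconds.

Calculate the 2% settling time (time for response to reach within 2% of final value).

For first-order system, 2% settling time ≈ 4τ = 4 × 34.65 = 138.6 s.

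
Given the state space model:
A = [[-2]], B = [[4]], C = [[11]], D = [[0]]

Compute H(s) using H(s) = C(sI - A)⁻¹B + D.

(sI - A)⁻¹ = 1/(s + 2). H(s) = 11 × 4/(s + 2) + 0 = 44/(s + 2).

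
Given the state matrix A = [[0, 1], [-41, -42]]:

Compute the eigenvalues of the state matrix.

det(A - λI) = λ² - (-42)λ + 41 = (λ - (-1))(λ - (-41)). Eigenvalues: -1, -41.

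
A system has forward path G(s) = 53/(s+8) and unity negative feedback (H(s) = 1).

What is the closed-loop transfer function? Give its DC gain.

T(s) = G/(1+GH) = [53/(s+8)] / [1 + 53/(s+8)] = 53/(s+8+53) = 53/(s+61). DC gain = 53/61 = 0.8689.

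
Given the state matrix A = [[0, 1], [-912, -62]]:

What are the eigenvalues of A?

det(A - λI) = λ² - (-62)λ + 912 = (λ - (-24))(λ - (-38)). Eigenvalues: -24, -38.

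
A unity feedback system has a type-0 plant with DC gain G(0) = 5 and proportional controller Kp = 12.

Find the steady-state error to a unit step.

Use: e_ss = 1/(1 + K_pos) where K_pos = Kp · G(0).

K_pos = Kp · G(0) = 12 × 5 = 60. e_ss = 1/(1 + 60) = 0.0164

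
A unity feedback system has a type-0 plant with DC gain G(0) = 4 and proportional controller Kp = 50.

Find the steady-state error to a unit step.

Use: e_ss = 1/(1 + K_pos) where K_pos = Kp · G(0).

K_pos = Kp · G(0) = 50 × 4 = 200. e_ss = 1/(1 + 200) = 0.0050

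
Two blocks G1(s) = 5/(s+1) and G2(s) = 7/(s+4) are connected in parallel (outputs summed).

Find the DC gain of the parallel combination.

Parallel: G_eq = G1 + G2. DC gain = G1(0) + G2(0) = 5/1 + 7/4 = 5 + 1.75 = 6.75.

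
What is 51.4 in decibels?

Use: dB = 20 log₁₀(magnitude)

dB = 20 log₁₀(51.4) = 34.2 dB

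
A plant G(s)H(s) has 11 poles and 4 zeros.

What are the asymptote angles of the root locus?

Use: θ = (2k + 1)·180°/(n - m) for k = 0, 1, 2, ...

n - m = 11 - 4 = 7. Angles: θk = (2k + 1)·180°/7 = 25.71°, 77.14°, 128.57°, 180°, 231.43°, 282.86°, 334.29°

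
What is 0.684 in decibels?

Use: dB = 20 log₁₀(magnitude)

dB = 20 log₁₀(0.684) = -3.3 dB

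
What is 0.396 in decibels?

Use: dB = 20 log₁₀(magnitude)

dB = 20 log₁₀(0.396) = -8.0 dB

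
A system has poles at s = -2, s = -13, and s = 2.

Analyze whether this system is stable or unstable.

Pole(s) at s = 2 are not in the left half-plane. System is unstable.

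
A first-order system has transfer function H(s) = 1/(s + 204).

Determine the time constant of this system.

For H(s) = 1/(s + 1/τ), the pole is at -1/τ = -204, so τ = 1/204 = 0.0049 s.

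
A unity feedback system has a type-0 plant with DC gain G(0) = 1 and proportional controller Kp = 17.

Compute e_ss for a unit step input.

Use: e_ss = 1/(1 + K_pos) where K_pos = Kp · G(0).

K_pos = Kp · G(0) = 17 × 1 = 17. e_ss = 1/(1 + 17) = 0.0556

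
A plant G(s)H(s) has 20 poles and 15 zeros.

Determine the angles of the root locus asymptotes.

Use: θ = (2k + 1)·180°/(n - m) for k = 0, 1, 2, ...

n - m = 20 - 15 = 5. Angles: θk = (2k + 1)·180°/5 = 36°, 108°, 180°, 252°, 324°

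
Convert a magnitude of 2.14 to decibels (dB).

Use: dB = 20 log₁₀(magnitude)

dB = 20 log₁₀(2.14) = 6.6 dB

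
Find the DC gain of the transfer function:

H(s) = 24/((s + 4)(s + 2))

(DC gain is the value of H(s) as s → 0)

DC gain = H(0) = 24/(4 × 2) = 24/8 = 3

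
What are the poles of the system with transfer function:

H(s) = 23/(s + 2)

Pole is where denominator = 0: s + 2 = 0, so s = -2.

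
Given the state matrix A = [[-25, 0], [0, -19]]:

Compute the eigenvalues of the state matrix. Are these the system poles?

For diagonal matrix, eigenvalues are diagonal entries: λ₁ = -25, λ₂ = -19. Eigenvalues of A = system poles.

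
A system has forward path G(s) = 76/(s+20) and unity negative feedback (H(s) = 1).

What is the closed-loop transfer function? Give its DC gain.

T(s) = G/(1+GH) = [76/(s+20)] / [1 + 76/(s+20)] = 76/(s+20+76) = 76/(s+96). DC gain = 76/96 = 0.7917.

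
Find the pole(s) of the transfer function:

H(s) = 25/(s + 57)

Pole is where denominator = 0: s + 57 = 0, so s = -57.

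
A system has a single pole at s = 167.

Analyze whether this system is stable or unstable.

Pole at s = 167 is in the right half-plane. Unstable.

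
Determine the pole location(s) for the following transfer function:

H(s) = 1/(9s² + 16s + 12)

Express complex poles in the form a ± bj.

Discriminant = 16² - 4×9×12 = 256 - 432 = -176 < 0, so the poles are a complex conjugate pair s = (-16 ± j√176)/(2×9). Real part = -16/(2×9) = -16/18 ≈ -0.8889; imaginary part = ±√176/(2×9) ≈ 0.7370. Poles: s = -0.8889 ± 0.7370j.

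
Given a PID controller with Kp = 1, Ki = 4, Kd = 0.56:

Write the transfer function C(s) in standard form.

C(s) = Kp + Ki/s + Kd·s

Substituting values: C(s) = 1 + 4/s + 0.56s = (0.56s² + s + 4)/s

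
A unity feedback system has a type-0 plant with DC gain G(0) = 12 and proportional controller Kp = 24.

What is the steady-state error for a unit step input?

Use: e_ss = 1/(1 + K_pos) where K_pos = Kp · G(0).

K_pos = Kp · G(0) = 24 × 12 = 288. e_ss = 1/(1 + 288) = 0.0035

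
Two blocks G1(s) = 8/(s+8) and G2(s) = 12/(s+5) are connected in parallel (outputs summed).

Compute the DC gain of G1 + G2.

Parallel: G_eq = G1 + G2. DC gain = G1(0) + G2(0) = 8/8 + 12/5 = 1 + 2.4 = 3.4.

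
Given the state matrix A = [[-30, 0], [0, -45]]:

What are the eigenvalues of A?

For diagonal matrix, eigenvalues are diagonal entries: λ₁ = -30, λ₂ = -45.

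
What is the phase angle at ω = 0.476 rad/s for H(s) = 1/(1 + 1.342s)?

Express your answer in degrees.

Phase = -arctan(ωτ) = -arctan(0.476 × 1.342) = -32.6°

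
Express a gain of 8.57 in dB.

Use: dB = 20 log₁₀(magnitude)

dB = 20 log₁₀(8.57) = 18.7 dB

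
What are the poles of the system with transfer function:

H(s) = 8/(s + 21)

Pole is where denominator = 0: s + 21 = 0, so s = -21.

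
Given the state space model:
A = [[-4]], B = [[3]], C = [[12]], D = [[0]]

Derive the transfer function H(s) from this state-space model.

(sI - A)⁻¹ = 1/(s + 4). H(s) = 12 × 3/(s + 4) + 0 = 36/(s + 4).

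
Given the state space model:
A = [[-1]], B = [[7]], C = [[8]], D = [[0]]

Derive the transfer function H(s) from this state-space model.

(sI - A)⁻¹ = 1/(s + 1). H(s) = 8 × 7/(s + 1) + 0 = 56/(s + 1).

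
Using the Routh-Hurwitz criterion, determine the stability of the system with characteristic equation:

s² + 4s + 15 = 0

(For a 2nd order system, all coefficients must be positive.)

Coefficients: 1, 4, 15. All positive, so system is stable.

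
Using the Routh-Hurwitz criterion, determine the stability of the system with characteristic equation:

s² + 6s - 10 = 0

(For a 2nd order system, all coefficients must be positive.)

Coefficients: 1, 6, -10. c=-10 not positive, so system is unstable.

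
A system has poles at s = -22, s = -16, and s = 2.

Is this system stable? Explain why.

Pole(s) at s = 2 are not in the left half-plane. System is unstable.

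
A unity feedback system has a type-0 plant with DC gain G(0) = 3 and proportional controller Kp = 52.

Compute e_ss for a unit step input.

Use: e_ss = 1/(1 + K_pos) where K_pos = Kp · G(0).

K_pos = Kp · G(0) = 52 × 3 = 156. e_ss = 1/(1 + 156) = 0.0064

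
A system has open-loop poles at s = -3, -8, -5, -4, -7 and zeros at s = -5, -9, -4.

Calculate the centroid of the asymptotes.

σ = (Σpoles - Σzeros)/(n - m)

σ = (Σpoles - Σzeros)/(n - m) = (-27 - (-18))/(5 - 3) = -9/2 = -4.5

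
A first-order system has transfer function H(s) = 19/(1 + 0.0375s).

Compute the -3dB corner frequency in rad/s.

Corner frequency = 1/τ = 1/0.0375 = 26.667 rad/s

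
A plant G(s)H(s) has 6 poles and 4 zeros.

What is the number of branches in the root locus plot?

Root locus has n branches where n = number of poles = 6.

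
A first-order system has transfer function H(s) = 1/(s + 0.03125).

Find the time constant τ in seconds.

For H(s) = 1/(s + 1/τ), the pole is at -1/τ = -0.03125, so τ = 1/0.03125 = 32 s.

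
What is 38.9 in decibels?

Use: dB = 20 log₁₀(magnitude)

dB = 20 log₁₀(38.9) = 31.8 dB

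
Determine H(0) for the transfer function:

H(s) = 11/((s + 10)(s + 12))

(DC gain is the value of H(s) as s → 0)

DC gain = H(0) = 11/(10 × 12) = 11/120 = 0.0917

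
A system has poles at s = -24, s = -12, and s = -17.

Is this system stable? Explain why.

All poles are in the left half-plane. System is stable.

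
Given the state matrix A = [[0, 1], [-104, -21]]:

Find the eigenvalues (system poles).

det(A - λI) = λ² - (-21)λ + 104 = (λ - (-13))(λ - (-8)). Eigenvalues: -13, -8.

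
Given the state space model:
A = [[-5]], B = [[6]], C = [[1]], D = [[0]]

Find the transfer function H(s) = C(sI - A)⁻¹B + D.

(sI - A)⁻¹ = 1/(s + 5). H(s) = 1 × 6/(s + 5) + 0 = 6/(s + 5).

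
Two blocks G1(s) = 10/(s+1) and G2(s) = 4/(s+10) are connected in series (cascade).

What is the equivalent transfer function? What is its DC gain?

Series: multiply transfer functions. G_eq = 10/(s+1) × 4/(s+10) = 40/((s+1)(s+10)). DC gain = 40/(1×10) = 4.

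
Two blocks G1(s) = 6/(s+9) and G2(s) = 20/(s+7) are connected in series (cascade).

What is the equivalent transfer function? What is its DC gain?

Series: multiply transfer functions. G_eq = 6/(s+9) × 20/(s+7) = 120/((s+9)(s+7)). DC gain = 120/(9×7) = 1.9048.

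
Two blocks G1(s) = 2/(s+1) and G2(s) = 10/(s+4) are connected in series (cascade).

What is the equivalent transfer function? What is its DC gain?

Series: multiply transfer functions. G_eq = 2/(s+1) × 10/(s+4) = 20/((s+1)(s+4)). DC gain = 20/(1×4) = 5.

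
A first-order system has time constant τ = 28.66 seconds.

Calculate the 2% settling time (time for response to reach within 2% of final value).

For first-order system, 2% settling time ≈ 4τ = 4 × 28.66 = 114.64 s.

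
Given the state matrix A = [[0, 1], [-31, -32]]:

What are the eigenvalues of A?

det(A - λI) = λ² - (-32)λ + 31 = (λ - (-31))(λ - (-1)). Eigenvalues: -31, -1.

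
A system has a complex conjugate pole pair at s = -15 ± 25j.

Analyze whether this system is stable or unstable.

Real part of poles is -15 (< 0, left half-plane). Stable.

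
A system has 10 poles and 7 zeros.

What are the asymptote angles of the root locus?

n - m = 10 - 7 = 3. Angles: θk = (2k + 1)·180°/3 = 60°, 180°, 300°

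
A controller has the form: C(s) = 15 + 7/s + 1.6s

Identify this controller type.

This is a Proportional-Integral-Derivative (PID) controller.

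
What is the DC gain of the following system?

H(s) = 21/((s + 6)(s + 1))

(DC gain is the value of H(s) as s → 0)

DC gain = H(0) = 21/(6 × 1) = 21/6 = 3.5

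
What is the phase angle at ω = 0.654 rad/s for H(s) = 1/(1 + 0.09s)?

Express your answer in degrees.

Phase = -arctan(ωτ) = -arctan(0.654 × 0.09) = -3.4°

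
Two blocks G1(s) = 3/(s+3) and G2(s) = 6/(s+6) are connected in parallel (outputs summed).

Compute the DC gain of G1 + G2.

Parallel: G_eq = G1 + G2. DC gain = G1(0) + G2(0) = 3/3 + 6/6 = 1 + 1 = 2.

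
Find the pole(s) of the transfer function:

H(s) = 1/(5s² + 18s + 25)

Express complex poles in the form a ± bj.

Discriminant = 18² - 4×5×25 = 324 - 500 = -176 < 0, so the poles are a complex conjugate pair s = (-18 ± j√176)/(2×5). Real part = -18/(2×5) = -18/10 = -1.8; imaginary part = ±√176/(2×5) ≈ 1.3266. Poles: s = -1.8 ± 1.3266j.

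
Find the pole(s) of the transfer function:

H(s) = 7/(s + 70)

Pole is where denominator = 0: s + 70 = 0, so s = -70.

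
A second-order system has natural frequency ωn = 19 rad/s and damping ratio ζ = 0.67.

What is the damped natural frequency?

ωd = ωn√(1 - ζ²) = 19√(1 - 0.67²) = 14.1 rad/s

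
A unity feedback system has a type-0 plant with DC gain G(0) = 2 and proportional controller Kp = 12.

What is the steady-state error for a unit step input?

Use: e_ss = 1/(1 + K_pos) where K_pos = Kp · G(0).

K_pos = Kp · G(0) = 12 × 2 = 24. e_ss = 1/(1 + 24) = 0.04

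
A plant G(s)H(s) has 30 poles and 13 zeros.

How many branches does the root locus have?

Root locus has n branches where n = number of poles = 30.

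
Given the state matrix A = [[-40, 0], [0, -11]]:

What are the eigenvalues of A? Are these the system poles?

For diagonal matrix, eigenvalues are diagonal entries: λ₁ = -40, λ₂ = -11. Eigenvalues of A = system poles.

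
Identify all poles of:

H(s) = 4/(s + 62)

Pole is where denominator = 0: s + 62 = 0, so s = -62.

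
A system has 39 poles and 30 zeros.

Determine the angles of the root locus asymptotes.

n - m = 39 - 30 = 9. Angles: θk = (2k + 1)·180°/9 = 20°, 60°, 100°, 140°, 180°, 220°, 260°, 300°, 340°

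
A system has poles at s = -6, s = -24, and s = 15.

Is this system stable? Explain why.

Pole(s) at s = 15 are not in the left half-plane. System is unstable.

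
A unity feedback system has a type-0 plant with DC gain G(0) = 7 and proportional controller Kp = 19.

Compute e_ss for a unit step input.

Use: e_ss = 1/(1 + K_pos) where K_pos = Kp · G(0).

K_pos = Kp · G(0) = 19 × 7 = 133. e_ss = 1/(1 + 133) = 0.0075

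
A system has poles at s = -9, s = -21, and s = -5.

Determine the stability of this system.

All poles are in the left half-plane. System is stable.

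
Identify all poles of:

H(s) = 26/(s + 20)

Pole is where denominator = 0: s + 20 = 0, so s = -20.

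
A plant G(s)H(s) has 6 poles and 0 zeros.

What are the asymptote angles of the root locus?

n - m = 6 - 0 = 6. Angles: θk = (2k + 1)·180°/6 = 30°, 90°, 150°, 210°, 270°, 330°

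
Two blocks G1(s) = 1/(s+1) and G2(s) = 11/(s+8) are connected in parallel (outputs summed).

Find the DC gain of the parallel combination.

Parallel: G_eq = G1 + G2. DC gain = G1(0) + G2(0) = 1/1 + 11/8 = 1 + 1.375 = 2.375.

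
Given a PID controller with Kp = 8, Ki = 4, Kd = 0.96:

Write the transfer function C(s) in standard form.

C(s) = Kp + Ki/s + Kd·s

Substituting values: C(s) = 8 + 4/s + 0.96s = (0.96s² + 8s + 4)/s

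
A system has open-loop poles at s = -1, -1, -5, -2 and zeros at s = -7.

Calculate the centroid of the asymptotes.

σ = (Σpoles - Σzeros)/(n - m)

σ = (Σpoles - Σzeros)/(n - m) = (-9 - (-7))/(4 - 1) = -2/3 = -0.67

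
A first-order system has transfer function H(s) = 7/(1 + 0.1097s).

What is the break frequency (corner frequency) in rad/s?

Corner frequency = 1/τ = 1/0.1097 = 9.116 rad/s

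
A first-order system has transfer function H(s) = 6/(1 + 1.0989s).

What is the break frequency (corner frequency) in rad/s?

Corner frequency = 1/τ = 1/1.0989 = 0.91 rad/s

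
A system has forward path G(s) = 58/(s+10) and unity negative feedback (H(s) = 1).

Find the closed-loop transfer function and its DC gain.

T(s) = G/(1+GH) = [58/(s+10)] / [1 + 58/(s+10)] = 58/(s+10+58) = 58/(s+68). DC gain = 58/68 = 0.8529.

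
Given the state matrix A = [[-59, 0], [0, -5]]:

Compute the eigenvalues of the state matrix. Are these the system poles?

For diagonal matrix, eigenvalues are diagonal entries: λ₁ = -59, λ₂ = -5. Eigenvalues of A = system poles.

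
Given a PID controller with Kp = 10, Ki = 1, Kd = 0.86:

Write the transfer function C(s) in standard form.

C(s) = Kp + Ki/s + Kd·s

Substituting values: C(s) = 10 + 1/s + 0.86s = (0.86s² + 10s + 1)/s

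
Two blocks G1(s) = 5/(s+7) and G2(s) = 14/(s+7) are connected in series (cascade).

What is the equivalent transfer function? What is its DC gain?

Series: multiply transfer functions. G_eq = 5/(s+7) × 14/(s+7) = 70/((s+7)(s+7)). DC gain = 70/(7×7) = 1.4286.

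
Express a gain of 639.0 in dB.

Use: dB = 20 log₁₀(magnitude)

dB = 20 log₁₀(639.0) = 56.1 dB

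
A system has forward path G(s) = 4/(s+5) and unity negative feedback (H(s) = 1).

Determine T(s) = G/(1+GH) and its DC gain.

T(s) = G/(1+GH) = [4/(s+5)] / [1 + 4/(s+5)] = 4/(s+5+4) = 4/(s+9). DC gain = 4/9 = 0.4444.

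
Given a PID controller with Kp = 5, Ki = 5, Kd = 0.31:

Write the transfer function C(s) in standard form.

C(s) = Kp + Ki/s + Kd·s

Substituting values: C(s) = 5 + 5/s + 0.31s = (0.31s² + 5s + 5)/s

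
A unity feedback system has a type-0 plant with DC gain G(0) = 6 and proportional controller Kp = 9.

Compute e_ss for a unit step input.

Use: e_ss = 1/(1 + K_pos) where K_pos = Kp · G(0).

K_pos = Kp · G(0) = 9 × 6 = 54. e_ss = 1/(1 + 54) = 0.0182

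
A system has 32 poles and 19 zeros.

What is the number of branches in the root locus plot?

Root locus has n branches where n = number of poles = 32.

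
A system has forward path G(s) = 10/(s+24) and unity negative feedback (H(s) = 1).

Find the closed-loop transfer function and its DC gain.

T(s) = G/(1+GH) = [10/(s+24)] / [1 + 10/(s+24)] = 10/(s+24+10) = 10/(s+34). DC gain = 10/34 = 0.2941.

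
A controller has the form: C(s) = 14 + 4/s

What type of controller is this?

This is a Proportional-Integral (PI) controller.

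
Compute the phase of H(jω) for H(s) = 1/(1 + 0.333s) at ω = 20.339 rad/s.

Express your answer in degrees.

Phase = -arctan(ωτ) = -arctan(20.339 × 0.333) = -81.6°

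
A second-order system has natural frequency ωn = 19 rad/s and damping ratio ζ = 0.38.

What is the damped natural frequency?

ωd = ωn√(1 - ζ²) = 19√(1 - 0.38²) = 17.57 rad/s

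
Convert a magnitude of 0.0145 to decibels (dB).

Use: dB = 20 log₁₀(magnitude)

dB = 20 log₁₀(0.0145) = -36.8 dB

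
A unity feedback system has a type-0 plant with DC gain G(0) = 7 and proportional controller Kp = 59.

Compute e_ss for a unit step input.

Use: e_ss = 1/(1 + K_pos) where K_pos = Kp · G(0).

K_pos = Kp · G(0) = 59 × 7 = 413. e_ss = 1/(1 + 413) = 0.0024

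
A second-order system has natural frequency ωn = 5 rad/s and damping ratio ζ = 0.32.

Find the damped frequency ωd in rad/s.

ωd = ωn√(1 - ζ²) = 5√(1 - 0.32²) = 4.74 rad/s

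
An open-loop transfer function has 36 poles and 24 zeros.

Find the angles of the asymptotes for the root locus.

n - m = 36 - 24 = 12. Angles: θk = (2k + 1)·180°/12 = 15°, 45°, 75°, 105°, 135°, 165°, 195°, 225°, 255°, 285°, 315°, 345°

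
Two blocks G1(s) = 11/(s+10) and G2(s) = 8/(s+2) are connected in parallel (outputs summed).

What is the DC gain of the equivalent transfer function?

Parallel: G_eq = G1 + G2. DC gain = G1(0) + G2(0) = 11/10 + 8/2 = 1.1 + 4 = 5.1.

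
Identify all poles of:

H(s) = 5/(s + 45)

Pole is where denominator = 0: s + 45 = 0, so s = -45.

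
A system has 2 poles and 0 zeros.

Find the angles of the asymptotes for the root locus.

n - m = 2 - 0 = 2. Angles: θk = (2k + 1)·180°/2 = 90°, 270°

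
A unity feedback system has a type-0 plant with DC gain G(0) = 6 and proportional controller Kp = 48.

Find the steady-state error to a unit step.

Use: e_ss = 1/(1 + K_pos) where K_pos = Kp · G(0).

K_pos = Kp · G(0) = 48 × 6 = 288. e_ss = 1/(1 + 288) = 0.0035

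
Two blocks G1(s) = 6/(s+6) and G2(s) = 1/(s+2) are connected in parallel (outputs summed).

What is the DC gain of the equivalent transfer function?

Parallel: G_eq = G1 + G2. DC gain = G1(0) + G2(0) = 6/6 + 1/2 = 1 + 0.5 = 1.5.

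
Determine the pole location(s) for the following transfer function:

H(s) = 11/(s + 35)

Pole is where denominator = 0: s + 35 = 0, so s = -35.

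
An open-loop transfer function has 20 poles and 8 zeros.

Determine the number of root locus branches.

Root locus has n branches where n = number of poles = 20.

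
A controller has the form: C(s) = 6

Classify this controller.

This is a Proportional (P) controller.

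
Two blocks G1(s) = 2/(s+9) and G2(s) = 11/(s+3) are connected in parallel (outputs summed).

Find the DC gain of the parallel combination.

Parallel: G_eq = G1 + G2. DC gain = G1(0) + G2(0) = 2/9 + 11/3 = 0.2222 + 3.6667 = 3.8889.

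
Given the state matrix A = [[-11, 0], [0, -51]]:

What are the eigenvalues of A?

For diagonal matrix, eigenvalues are diagonal entries: λ₁ = -11, λ₂ = -51.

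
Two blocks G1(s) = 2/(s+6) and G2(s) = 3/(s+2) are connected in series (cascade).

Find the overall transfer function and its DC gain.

Series: multiply transfer functions. G_eq = 2/(s+6) × 3/(s+2) = 6/((s+6)(s+2)). DC gain = 6/(6×2) = 0.5.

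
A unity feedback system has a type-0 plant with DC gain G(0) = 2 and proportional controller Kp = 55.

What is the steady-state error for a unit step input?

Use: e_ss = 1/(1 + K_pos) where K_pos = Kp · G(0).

K_pos = Kp · G(0) = 55 × 2 = 110. e_ss = 1/(1 + 110) = 0.0090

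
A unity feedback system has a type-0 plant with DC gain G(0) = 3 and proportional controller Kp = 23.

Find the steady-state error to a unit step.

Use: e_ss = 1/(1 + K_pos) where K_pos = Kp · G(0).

K_pos = Kp · G(0) = 23 × 3 = 69. e_ss = 1/(1 + 69) = 0.0143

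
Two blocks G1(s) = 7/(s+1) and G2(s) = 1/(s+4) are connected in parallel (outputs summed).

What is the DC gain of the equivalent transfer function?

Parallel: G_eq = G1 + G2. DC gain = G1(0) + G2(0) = 7/1 + 1/4 = 7 + 0.25 = 7.25.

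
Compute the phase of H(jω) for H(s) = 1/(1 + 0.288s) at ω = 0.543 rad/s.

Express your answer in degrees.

Phase = -arctan(ωτ) = -arctan(0.543 × 0.288) = -8.9°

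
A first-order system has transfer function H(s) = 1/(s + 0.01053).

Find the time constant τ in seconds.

For H(s) = 1/(s + 1/τ), the pole is at -1/τ = -0.01053, so τ = 1/0.01053 = 94.97 s.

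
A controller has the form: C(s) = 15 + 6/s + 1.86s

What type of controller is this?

This is a Proportional-Integral-Derivative (PID) controller.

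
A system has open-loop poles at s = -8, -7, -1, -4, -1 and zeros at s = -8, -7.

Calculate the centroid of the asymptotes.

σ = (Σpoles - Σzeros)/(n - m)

σ = (Σpoles - Σzeros)/(n - m) = (-21 - (-15))/(5 - 2) = -6/3 = -2.0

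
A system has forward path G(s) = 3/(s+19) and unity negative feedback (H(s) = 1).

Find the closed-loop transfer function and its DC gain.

T(s) = G/(1+GH) = [3/(s+19)] / [1 + 3/(s+19)] = 3/(s+19+3) = 3/(s+22). DC gain = 3/22 = 0.1364.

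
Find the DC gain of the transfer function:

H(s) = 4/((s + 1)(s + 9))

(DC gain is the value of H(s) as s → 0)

DC gain = H(0) = 4/(1 × 9) = 4/9 = 0.4444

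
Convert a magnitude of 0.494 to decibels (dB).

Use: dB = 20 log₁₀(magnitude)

dB = 20 log₁₀(0.494) = -6.1 dB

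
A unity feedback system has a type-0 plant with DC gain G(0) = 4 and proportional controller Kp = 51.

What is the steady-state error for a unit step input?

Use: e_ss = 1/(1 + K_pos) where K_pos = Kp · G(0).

K_pos = Kp · G(0) = 51 × 4 = 204. e_ss = 1/(1 + 204) = 0.0049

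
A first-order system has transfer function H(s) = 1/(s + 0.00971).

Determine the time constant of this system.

For H(s) = 1/(s + 1/τ), the pole is at -1/τ = -0.00971, so τ = 1/0.00971 = 103 s.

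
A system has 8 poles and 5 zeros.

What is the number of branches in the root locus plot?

Root locus has n branches where n = number of poles = 8.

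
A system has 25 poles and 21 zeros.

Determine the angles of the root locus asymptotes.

n - m = 25 - 21 = 4. Angles: θk = (2k + 1)·180°/4 = 45°, 135°, 225°, 315°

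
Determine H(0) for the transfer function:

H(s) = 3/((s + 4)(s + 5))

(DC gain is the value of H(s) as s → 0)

DC gain = H(0) = 3/(4 × 5) = 3/20 = 0.15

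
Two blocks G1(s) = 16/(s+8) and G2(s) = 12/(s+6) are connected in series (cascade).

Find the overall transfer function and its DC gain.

Series: multiply transfer functions. G_eq = 16/(s+8) × 12/(s+6) = 192/((s+8)(s+6)). DC gain = 192/(8×6) = 4.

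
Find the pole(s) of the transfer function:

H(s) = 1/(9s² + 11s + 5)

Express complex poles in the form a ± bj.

Discriminant = 11² - 4×9×5 = 121 - 180 = -59 < 0, so the poles are a complex conjugate pair s = (-11 ± j√59)/(2×9). Real part = -11/(2×9) = -11/18 ≈ -0.6111; imaginary part = ±√59/(2×9) ≈ 0.4267. Poles: s = -0.6111 ± 0.4267j.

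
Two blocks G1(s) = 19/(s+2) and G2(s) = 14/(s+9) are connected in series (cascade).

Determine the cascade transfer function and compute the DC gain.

Series: multiply transfer functions. G_eq = 19/(s+2) × 14/(s+9) = 266/((s+2)(s+9)). DC gain = 266/(2×9) = 14.7778.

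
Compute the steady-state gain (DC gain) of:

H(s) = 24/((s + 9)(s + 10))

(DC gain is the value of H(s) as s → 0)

DC gain = H(0) = 24/(9 × 10) = 24/90 = 0.2667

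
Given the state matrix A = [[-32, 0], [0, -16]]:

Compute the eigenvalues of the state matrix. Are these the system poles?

For diagonal matrix, eigenvalues are diagonal entries: λ₁ = -32, λ₂ = -16. Eigenvalues of A = system poles.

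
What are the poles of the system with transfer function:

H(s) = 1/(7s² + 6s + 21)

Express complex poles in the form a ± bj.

Discriminant = 6² - 4×7×21 = 36 - 588 = -552 < 0, so the poles are a complex conjugate pair s = (-6 ± j√552)/(2×7). Real part = -6/(2×7) = -6/14 ≈ -0.4286; imaginary part = ±√552/(2×7) ≈ 1.6782. Poles: s = -0.4286 ± 1.6782j.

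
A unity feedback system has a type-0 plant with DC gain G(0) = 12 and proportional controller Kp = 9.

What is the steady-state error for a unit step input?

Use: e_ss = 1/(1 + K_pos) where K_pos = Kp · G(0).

K_pos = Kp · G(0) = 9 × 12 = 108. e_ss = 1/(1 + 108) = 0.0092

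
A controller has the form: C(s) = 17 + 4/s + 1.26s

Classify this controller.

This is a Proportional-Integral-Derivative (PID) controller.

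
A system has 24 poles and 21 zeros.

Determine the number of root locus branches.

Root locus has n branches where n = number of poles = 24.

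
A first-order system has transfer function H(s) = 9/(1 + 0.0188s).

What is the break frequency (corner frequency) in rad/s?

Corner frequency = 1/τ = 1/0.0188 = 53.191 rad/s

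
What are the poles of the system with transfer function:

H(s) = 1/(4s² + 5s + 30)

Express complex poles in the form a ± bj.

Discriminant = 5² - 4×4×30 = 25 - 480 = -455 < 0, so the poles are a complex conjugate pair s = (-5 ± j√455)/(2×4). Real part = -5/(2×4) = -5/8 = -0.625; imaginary part = ±√455/(2×4) ≈ 2.6663. Poles: s = -0.625 ± 2.6663j.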